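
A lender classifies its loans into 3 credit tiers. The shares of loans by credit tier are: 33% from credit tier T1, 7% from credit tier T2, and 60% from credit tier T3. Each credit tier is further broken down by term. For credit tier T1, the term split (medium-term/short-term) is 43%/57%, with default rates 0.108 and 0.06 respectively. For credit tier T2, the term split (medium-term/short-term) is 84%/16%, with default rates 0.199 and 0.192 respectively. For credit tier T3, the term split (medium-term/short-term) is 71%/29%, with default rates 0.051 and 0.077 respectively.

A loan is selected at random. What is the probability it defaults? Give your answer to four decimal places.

0.0756

P(D|T1) = 0.43·0.108 + 0.57·0.06 = 0.04644 + 0.0342 = 0.08064
P(D|T2) = 0.84·0.199 + 0.16·0.192 = 0.16716 + 0.03072 = 0.19788
P(D|T3) = 0.71·0.051 + 0.29·0.077 = 0.03621 + 0.02233 = 0.05854
Then overall,
P(D) = 0.33·0.08064 + 0.07·0.19788 + 0.6·0.05854
      = 0.0266112 + 0.0138516 + 0.035124 = 0.0755868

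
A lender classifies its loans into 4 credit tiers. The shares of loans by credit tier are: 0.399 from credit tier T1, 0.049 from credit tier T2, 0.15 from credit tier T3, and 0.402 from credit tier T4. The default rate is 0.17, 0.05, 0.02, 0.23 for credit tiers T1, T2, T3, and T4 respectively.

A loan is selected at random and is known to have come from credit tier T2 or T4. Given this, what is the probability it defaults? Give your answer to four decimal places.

0.2104

Let S = {T2, T4}.
P(S) = 0.049 + 0.402 = 0.451.
P(D ∩ S) = 0.05·0.049 + 0.23·0.402 = 0.00245 + 0.09246 = 0.09491.
P(D | S) = 0.09491 / 0.451 = 0.210443…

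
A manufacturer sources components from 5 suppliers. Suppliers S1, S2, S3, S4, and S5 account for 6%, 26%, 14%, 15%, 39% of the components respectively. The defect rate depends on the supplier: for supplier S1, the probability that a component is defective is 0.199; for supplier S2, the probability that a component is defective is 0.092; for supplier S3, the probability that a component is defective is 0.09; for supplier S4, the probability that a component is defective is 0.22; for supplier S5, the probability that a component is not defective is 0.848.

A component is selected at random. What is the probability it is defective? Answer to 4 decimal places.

P(D|S5) = 1 − 0.848 = 0.152.
Summing over the partition,
P(D) = P(D|S1)·P(S1) + P(D|S2)·P(S2) + P(D|S3)·P(S3) + P(D|S4)·P(S4) + P(D|S5)·P(S5)
      = 0.199·0.06 + 0.092·0.26 + 0.09·0.14 + 0.22·0.15 + 0.152·0.39
      = 0.01194 + 0.02392 + 0.0126 + 0.033 + 0.05928 = 0.14074

0.1407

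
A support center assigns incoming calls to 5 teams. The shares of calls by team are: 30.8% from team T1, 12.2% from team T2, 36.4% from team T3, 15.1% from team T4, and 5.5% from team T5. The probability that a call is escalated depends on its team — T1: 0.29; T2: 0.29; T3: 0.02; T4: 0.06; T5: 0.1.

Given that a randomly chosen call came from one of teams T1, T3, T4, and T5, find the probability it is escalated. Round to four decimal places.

Let S = {T1, T3, T4, T5}.
P(S) = 0.308 + 0.364 + 0.151 + 0.055 = 0.878.
P(E ∩ S) = 0.29·0.308 + 0.02·0.364 + 0.06·0.151 + 0.1·0.055 = 0.08932 + 0.00728 + 0.00906 + 0.0055 = 0.11116.
P(E | S) = 0.11116 / 0.878 = 0.126606…

0.1266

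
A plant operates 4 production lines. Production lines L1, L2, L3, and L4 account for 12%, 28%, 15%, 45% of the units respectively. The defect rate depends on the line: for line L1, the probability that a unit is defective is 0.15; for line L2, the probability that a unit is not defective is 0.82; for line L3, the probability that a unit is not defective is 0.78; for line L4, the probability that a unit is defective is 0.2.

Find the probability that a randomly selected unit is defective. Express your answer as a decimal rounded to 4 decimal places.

P(D) ≈ 0.1914

P(D|L2) = 1 − 0.82 = 0.18.
P(D|L3) = 1 − 0.78 = 0.22.
P(D) = P(D|L1)·P(L1) + P(D|L2)·P(L2) + P(D|L3)·P(L3) + P(D|L4)·P(L4)
      = 0.15·0.12 + 0.18·0.28 + 0.22·0.15 + 0.2·0.45
      = 0.018 + 0.0504 + 0.033 + 0.09 = 0.1914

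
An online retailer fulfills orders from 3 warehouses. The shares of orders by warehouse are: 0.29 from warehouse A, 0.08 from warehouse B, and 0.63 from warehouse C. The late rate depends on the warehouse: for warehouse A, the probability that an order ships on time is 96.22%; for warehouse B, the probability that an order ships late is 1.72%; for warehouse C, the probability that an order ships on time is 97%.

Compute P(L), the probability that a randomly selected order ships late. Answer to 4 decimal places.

0.0312

P(L|A) = 1 − 0.9622 = 0.0378.
P(L|C) = 1 − 0.97 = 0.03.
Summing over the partition,
P(L) = P(L|A)·P(A) + P(L|B)·P(B) + P(L|C)·P(C)
      = 0.0378·0.29 + 0.0172·0.08 + 0.03·0.63
      = 0.010962 + 0.001376 + 0.0189 = 0.031238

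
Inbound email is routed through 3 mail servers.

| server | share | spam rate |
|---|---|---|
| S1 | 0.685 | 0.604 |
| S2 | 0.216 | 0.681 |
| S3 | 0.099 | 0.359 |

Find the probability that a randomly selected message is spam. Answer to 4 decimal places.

P(S) ≈ 0.5964

P(S) = P(S|S1)·P(S1) + P(S|S2)·P(S2) + P(S|S3)·P(S3)
      = 0.604·0.685 + 0.681·0.216 + 0.359·0.099
      = 0.41374 + 0.147096 + 0.035541 = 0.596377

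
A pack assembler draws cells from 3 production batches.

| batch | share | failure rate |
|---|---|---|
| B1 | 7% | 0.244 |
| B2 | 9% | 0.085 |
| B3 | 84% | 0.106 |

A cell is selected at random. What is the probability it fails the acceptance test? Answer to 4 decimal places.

P(F) = P(F|B1)·P(B1) + P(F|B2)·P(B2) + P(F|B3)·P(B3)
      = 0.244·0.07 + 0.085·0.09 + 0.106·0.84
      = 0.01708 + 0.00765 + 0.08904 = 0.11377

P(F) ≈ 0.1138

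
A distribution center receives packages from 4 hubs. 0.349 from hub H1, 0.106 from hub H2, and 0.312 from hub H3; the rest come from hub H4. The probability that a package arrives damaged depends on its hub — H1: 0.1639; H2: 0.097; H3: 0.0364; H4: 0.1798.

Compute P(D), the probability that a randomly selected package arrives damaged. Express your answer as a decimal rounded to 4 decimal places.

P(H4) = 1 − (0.349 + 0.106 + 0.312) = 0.233.
P(D) = P(D|H1)·P(H1) + P(D|H2)·P(H2) + P(D|H3)·P(H3) + P(D|H4)·P(H4)
      = 0.1639·0.349 + 0.097·0.106 + 0.0364·0.312 + 0.1798·0.233
      = 0.0572011 + 0.010282 + 0.0113568 + 0.0418934 = 0.1207333

P(D) ≈ 0.1207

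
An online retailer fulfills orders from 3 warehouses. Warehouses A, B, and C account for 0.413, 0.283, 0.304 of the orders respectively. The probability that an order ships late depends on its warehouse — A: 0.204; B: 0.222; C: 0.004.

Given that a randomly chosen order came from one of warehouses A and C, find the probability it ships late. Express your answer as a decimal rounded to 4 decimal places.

P(L|S) ≈ 0.1192

Let S = {A, C}.
P(S) = 0.413 + 0.304 = 0.717.
P(L ∩ S) = 0.204·0.413 + 0.004·0.304 = 0.084252 + 0.001216 = 0.085468.
P(L | S) = 0.085468 / 0.717 = 0.119202…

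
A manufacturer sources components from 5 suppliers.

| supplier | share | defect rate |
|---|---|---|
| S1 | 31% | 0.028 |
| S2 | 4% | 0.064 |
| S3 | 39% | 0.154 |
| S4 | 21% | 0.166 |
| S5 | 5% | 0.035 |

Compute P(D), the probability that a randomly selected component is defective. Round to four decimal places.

By the law of total probability,
P(D) = P(D|S1)·P(S1) + P(D|S2)·P(S2) + P(D|S3)·P(S3) + P(D|S4)·P(S4) + P(D|S5)·P(S5)
      = 0.028·0.31 + 0.064·0.04 + 0.154·0.39 + 0.166·0.21 + 0.035·0.05
      = 0.00868 + 0.00256 + 0.06006 + 0.03486 + 0.00175 = 0.10791

0.1079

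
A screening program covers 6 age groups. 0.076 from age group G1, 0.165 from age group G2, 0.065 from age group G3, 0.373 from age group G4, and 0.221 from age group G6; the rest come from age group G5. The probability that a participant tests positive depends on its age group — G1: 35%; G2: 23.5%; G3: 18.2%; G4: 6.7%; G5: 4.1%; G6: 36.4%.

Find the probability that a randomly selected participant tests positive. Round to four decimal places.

P(G5) = 1 − (0.076 + 0.165 + 0.065 + 0.373 + 0.221) = 0.1.
P(T) = P(T|G1)·P(G1) + P(T|G2)·P(G2) + P(T|G3)·P(G3) + P(T|G4)·P(G4) + P(T|G5)·P(G5) + P(T|G6)·P(G6)
      = 0.35·0.076 + 0.235·0.165 + 0.182·0.065 + 0.067·0.373 + 0.041·0.1 + 0.364·0.221
      = 0.0266 + 0.038775 + 0.01183 + 0.024991 + 0.0041 + 0.080444 = 0.18674

P(T) ≈ 0.1867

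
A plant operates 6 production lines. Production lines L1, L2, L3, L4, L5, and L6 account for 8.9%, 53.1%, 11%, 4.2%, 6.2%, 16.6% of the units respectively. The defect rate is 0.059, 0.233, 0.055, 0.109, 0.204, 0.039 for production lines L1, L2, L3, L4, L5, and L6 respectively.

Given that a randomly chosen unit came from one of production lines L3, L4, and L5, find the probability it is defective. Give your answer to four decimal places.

Let S = {L3, L4, L5}.
P(S) = 0.11 + 0.042 + 0.062 = 0.214.
P(D ∩ S) = 0.055·0.11 + 0.109·0.042 + 0.204·0.062 = 0.00605 + 0.004578 + 0.012648 = 0.023276.
P(D | S) = 0.023276 / 0.214 = 0.108766…

0.1088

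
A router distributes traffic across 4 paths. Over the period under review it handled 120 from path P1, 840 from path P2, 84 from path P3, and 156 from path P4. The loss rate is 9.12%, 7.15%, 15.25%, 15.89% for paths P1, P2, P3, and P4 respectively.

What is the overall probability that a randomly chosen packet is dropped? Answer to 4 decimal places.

0.0905

Total: 120 + 840 + 84 + 156 = 1200.
P(P1) = 120/1200 = 0.1. P(P2) = 840/1200 = 0.7. P(P3) = 84/1200 = 0.07. P(P4) = 156/1200 = 0.13.
Summing over the partition,
P(L) = P(L|P1)·P(P1) + P(L|P2)·P(P2) + P(L|P3)·P(P3) + P(L|P4)·P(P4)
      = 0.0912·0.1 + 0.0715·0.7 + 0.1525·0.07 + 0.1589·0.13
      = 0.00912 + 0.05005 + 0.010675 + 0.020657 = 0.090502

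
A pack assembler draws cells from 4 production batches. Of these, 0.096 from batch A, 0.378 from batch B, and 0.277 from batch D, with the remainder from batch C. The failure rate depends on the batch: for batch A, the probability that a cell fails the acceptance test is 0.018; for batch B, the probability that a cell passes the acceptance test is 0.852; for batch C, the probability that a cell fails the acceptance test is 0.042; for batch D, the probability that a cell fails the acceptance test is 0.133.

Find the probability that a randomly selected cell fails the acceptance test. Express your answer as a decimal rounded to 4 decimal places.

0.1050

P(C) = 1 − (0.096 + 0.378 + 0.277) = 0.249.
P(F|B) = 1 − 0.852 = 0.148.
Using total probability over the partition,
P(F) = P(F|A)·P(A) + P(F|B)·P(B) + P(F|C)·P(C) + P(F|D)·P(D)
      = 0.018·0.096 + 0.148·0.378 + 0.042·0.249 + 0.133·0.277
      = 0.001728 + 0.055944 + 0.010458 + 0.036841 = 0.104971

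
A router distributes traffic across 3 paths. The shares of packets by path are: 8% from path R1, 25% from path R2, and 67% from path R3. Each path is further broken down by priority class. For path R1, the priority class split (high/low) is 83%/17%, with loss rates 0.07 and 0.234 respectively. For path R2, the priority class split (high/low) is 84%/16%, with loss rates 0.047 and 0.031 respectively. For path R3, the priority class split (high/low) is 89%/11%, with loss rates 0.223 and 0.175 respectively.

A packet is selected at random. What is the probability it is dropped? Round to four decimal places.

P(L) ≈ 0.1648

P(L|R1) = 0.83·0.07 + 0.17·0.234 = 0.0581 + 0.03978 = 0.09788
P(L|R2) = 0.84·0.047 + 0.16·0.031 = 0.03948 + 0.00496 = 0.04444
P(L|R3) = 0.89·0.223 + 0.11·0.175 = 0.19847 + 0.01925 = 0.21772
By total probability over the outer partition,
P(L) = 0.08·0.09788 + 0.25·0.04444 + 0.67·0.21772
      = 0.0078304 + 0.01111 + 0.1458724 = 0.1648128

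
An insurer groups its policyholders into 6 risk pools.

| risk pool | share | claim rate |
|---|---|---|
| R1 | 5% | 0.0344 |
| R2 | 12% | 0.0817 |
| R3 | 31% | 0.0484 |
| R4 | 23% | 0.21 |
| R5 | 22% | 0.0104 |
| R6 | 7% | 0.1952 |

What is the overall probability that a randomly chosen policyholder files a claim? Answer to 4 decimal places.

By the law of total probability,
P(C) = P(C|R1)·P(R1) + P(C|R2)·P(R2) + P(C|R3)·P(R3) + P(C|R4)·P(R4) + P(C|R5)·P(R5) + P(C|R6)·P(R6)
      = 0.0344·0.05 + 0.0817·0.12 + 0.0484·0.31 + 0.21·0.23 + 0.0104·0.22 + 0.1952·0.07
      = 0.00172 + 0.009804 + 0.015004 + 0.0483 + 0.002288 + 0.013664 = 0.09078

0.0908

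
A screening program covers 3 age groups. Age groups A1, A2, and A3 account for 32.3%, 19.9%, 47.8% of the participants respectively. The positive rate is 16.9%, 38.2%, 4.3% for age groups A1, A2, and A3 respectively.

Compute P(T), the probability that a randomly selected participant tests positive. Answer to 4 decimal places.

Summing over the partition,
P(T) = P(T|A1)·P(A1) + P(T|A2)·P(A2) + P(T|A3)·P(A3)
      = 0.169·0.323 + 0.382·0.199 + 0.043·0.478
      = 0.054587 + 0.076018 + 0.020554 = 0.151159

P(T) ≈ 0.1512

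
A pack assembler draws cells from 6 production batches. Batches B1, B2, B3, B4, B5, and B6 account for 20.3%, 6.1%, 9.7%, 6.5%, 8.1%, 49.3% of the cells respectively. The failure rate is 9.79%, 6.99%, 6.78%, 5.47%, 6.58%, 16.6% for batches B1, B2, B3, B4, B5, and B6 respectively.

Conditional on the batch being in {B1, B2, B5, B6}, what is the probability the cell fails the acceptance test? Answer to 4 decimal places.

0.1328

Let S = {B1, B2, B5, B6}.
P(S) = 0.203 + 0.061 + 0.081 + 0.493 = 0.838.
P(F ∩ S) = 0.0979·0.203 + 0.0699·0.061 + 0.0658·0.081 + 0.166·0.493 = 0.0198737 + 0.0042639 + 0.0053298 + 0.081838 = 0.1113054.
P(F | S) = 0.1113054 / 0.838 = 0.132823…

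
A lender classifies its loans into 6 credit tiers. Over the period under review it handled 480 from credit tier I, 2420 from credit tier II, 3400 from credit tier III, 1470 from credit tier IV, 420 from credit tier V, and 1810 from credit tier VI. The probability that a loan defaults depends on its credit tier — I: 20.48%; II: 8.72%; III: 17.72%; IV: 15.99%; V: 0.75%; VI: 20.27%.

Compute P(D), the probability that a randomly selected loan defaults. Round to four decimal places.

0.1517

Total: 480 + 2420 + 3400 + 1470 + 420 + 1810 = 10000.
P(I) = 480/10000 = 0.048. P(II) = 2420/10000 = 0.242. P(III) = 3400/10000 = 0.34. P(IV) = 1470/10000 = 0.147. P(V) = 420/10000 = 0.042. P(VI) = 1810/10000 = 0.181.
Summing over the partition,
P(D) = P(D|I)·P(I) + P(D|II)·P(II) + P(D|III)·P(III) + P(D|IV)·P(IV) + P(D|V)·P(V) + P(D|VI)·P(VI)
      = 0.2048·0.048 + 0.0872·0.242 + 0.1772·0.34 + 0.1599·0.147 + 0.0075·0.042 + 0.2027·0.181
      = 0.0098304 + 0.0211024 + 0.060248 + 0.0235053 + 0.000315 + 0.0366887 = 0.1516898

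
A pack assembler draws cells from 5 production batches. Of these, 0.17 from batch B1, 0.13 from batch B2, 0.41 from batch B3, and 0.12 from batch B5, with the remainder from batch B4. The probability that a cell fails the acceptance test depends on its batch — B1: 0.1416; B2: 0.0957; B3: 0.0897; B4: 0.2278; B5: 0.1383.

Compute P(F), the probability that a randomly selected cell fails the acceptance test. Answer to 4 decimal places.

P(B4) = 1 − (0.17 + 0.13 + 0.41 + 0.12) = 0.17.
P(F) = P(F|B1)·P(B1) + P(F|B2)·P(B2) + P(F|B3)·P(B3) + P(F|B4)·P(B4) + P(F|B5)·P(B5)
      = 0.1416·0.17 + 0.0957·0.13 + 0.0897·0.41 + 0.2278·0.17 + 0.1383·0.12
      = 0.024072 + 0.012441 + 0.036777 + 0.038726 + 0.016596 = 0.128612

P(F) ≈ 0.1286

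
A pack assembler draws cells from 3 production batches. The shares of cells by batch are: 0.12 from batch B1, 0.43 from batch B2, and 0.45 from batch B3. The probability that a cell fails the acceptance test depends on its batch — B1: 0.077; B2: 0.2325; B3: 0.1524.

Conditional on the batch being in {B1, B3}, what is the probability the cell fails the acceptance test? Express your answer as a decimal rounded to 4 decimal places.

Let S = {B1, B3}.
P(S) = 0.12 + 0.45 = 0.57.
P(F ∩ S) = 0.077·0.12 + 0.1524·0.45 = 0.00924 + 0.06858 = 0.07782.
P(F | S) = 0.07782 / 0.57 = 0.136526…

0.1365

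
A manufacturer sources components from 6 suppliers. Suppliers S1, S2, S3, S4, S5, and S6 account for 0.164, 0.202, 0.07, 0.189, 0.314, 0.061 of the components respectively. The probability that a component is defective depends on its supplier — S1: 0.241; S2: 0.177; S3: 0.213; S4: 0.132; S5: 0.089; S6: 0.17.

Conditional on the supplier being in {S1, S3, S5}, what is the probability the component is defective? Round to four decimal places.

P(D|S) ≈ 0.1503

Let S = {S1, S3, S5}.
P(S) = 0.164 + 0.07 + 0.314 = 0.548.
P(D ∩ S) = 0.241·0.164 + 0.213·0.07 + 0.089·0.314 = 0.039524 + 0.01491 + 0.027946 = 0.08238.
P(D | S) = 0.08238 / 0.548 = 0.150328…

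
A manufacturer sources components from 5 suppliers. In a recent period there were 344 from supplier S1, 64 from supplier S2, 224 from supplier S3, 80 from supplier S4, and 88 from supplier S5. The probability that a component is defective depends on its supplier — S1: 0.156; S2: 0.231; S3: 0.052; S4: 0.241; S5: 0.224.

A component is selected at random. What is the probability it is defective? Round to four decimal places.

0.1489

Total: 344 + 64 + 224 + 80 + 88 = 800.
P(S1) = 344/800 = 0.43. P(S2) = 64/800 = 0.08. P(S3) = 224/800 = 0.28. P(S4) = 80/800 = 0.1. P(S5) = 88/800 = 0.11.
P(D) = P(D|S1)·P(S1) + P(D|S2)·P(S2) + P(D|S3)·P(S3) + P(D|S4)·P(S4) + P(D|S5)·P(S5)
      = 0.156·0.43 + 0.231·0.08 + 0.052·0.28 + 0.241·0.1 + 0.224·0.11
      = 0.06708 + 0.01848 + 0.01456 + 0.0241 + 0.02464 = 0.14886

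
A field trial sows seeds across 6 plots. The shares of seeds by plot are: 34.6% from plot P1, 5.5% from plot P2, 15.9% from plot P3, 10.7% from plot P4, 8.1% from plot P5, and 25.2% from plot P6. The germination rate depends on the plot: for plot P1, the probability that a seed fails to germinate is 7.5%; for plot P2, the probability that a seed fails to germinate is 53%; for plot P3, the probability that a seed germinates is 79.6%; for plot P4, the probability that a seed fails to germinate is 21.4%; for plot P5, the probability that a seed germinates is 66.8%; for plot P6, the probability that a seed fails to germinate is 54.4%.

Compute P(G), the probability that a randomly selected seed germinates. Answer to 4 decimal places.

P(G) ≈ 0.7256

P(G|P1) = 1 − 0.075 = 0.925.
P(G|P2) = 1 − 0.53 = 0.47.
P(G|P4) = 1 − 0.214 = 0.786.
P(G|P6) = 1 − 0.544 = 0.456.
Summing over the partition,
P(G) = P(G|P1)·P(P1) + P(G|P2)·P(P2) + P(G|P3)·P(P3) + P(G|P4)·P(P4) + P(G|P5)·P(P5) + P(G|P6)·P(P6)
      = 0.925·0.346 + 0.47·0.055 + 0.796·0.159 + 0.786·0.107 + 0.668·0.081 + 0.456·0.252
      = 0.32005 + 0.02585 + 0.126564 + 0.084102 + 0.054108 + 0.114912 = 0.725586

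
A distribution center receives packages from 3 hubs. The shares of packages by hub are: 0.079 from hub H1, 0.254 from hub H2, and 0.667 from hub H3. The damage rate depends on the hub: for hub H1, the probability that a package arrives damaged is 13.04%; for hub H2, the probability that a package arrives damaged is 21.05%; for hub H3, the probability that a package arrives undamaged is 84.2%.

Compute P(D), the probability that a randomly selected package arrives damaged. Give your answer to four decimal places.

P(D|H3) = 1 − 0.842 = 0.158.
P(D) = P(D|H1)·P(H1) + P(D|H2)·P(H2) + P(D|H3)·P(H3)
      = 0.1304·0.079 + 0.2105·0.254 + 0.158·0.667
      = 0.0103016 + 0.053467 + 0.105386 = 0.1691546

P(D) ≈ 0.1692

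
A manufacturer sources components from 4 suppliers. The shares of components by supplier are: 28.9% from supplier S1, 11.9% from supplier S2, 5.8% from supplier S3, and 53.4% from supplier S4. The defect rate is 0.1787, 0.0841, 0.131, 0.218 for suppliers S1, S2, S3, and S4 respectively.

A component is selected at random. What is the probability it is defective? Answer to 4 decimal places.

P(D) = P(D|S1)·P(S1) + P(D|S2)·P(S2) + P(D|S3)·P(S3) + P(D|S4)·P(S4)
      = 0.1787·0.289 + 0.0841·0.119 + 0.131·0.058 + 0.218·0.534
      = 0.0516443 + 0.0100079 + 0.007598 + 0.116412 = 0.1856622

0.1857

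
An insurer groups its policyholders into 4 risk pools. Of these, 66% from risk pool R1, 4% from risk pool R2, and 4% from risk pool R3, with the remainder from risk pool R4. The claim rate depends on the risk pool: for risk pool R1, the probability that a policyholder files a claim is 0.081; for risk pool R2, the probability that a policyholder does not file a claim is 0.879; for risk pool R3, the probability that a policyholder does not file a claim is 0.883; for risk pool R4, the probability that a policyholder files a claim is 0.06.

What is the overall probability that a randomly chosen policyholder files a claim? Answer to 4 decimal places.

0.0786

P(R4) = 1 − (0.66 + 0.04 + 0.04) = 0.26.
P(C|R2) = 1 − 0.879 = 0.121.
P(C|R3) = 1 − 0.883 = 0.117.
P(C) = P(C|R1)·P(R1) + P(C|R2)·P(R2) + P(C|R3)·P(R3) + P(C|R4)·P(R4)
      = 0.081·0.66 + 0.121·0.04 + 0.117·0.04 + 0.06·0.26
      = 0.05346 + 0.00484 + 0.00468 + 0.0156 = 0.07858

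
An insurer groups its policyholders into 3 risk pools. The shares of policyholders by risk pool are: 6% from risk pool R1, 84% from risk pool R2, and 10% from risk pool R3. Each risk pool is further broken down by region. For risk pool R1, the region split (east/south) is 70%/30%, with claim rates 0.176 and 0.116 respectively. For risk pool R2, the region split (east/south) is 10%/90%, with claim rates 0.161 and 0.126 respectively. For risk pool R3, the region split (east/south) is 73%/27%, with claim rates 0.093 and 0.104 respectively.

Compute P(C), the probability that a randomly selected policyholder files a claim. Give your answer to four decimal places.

P(C) ≈ 0.1279

P(C|R1) = 0.7·0.176 + 0.3·0.116 = 0.1232 + 0.0348 = 0.158
P(C|R2) = 0.1·0.161 + 0.9·0.126 = 0.0161 + 0.1134 = 0.1295
P(C|R3) = 0.73·0.093 + 0.27·0.104 = 0.06789 + 0.02808 = 0.09597
By total probability over the outer partition,
P(C) = 0.06·0.158 + 0.84·0.1295 + 0.1·0.09597
      = 0.00948 + 0.10878 + 0.009597 = 0.127857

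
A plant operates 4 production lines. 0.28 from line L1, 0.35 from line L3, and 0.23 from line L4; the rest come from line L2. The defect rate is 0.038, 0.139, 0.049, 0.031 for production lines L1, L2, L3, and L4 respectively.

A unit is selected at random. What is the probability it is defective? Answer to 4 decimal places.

P(L2) = 1 − (0.28 + 0.35 + 0.23) = 0.14.
Summing over the partition,
P(D) = P(D|L1)·P(L1) + P(D|L2)·P(L2) + P(D|L3)·P(L3) + P(D|L4)·P(L4)
      = 0.038·0.28 + 0.139·0.14 + 0.049·0.35 + 0.031·0.23
      = 0.01064 + 0.01946 + 0.01715 + 0.00713 = 0.05438

0.0544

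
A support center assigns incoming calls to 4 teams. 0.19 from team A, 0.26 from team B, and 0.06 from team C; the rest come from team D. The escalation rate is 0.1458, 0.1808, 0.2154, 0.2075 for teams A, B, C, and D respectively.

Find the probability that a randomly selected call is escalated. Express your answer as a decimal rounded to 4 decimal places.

P(E) ≈ 0.1893

P(D) = 1 − (0.19 + 0.26 + 0.06) = 0.49.
By the law of total probability,
P(E) = P(E|A)·P(A) + P(E|B)·P(B) + P(E|C)·P(C) + P(E|D)·P(D)
      = 0.1458·0.19 + 0.1808·0.26 + 0.2154·0.06 + 0.2075·0.49
      = 0.027702 + 0.047008 + 0.012924 + 0.101675 = 0.189309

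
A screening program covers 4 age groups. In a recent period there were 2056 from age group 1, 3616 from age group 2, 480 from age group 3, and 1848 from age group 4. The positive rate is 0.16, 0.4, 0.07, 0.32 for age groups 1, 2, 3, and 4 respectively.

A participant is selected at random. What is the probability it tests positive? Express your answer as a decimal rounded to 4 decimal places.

P(T) ≈ 0.3000

Total: 2056 + 3616 + 480 + 1848 = 8000.
P(1) = 2056/8000 = 0.257. P(2) = 3616/8000 = 0.452. P(3) = 480/8000 = 0.06. P(4) = 1848/8000 = 0.231.
P(T) = P(T|1)·P(1) + P(T|2)·P(2) + P(T|3)·P(3) + P(T|4)·P(4)
      = 0.16·0.257 + 0.4·0.452 + 0.07·0.06 + 0.32·0.231
      = 0.04112 + 0.1808 + 0.0042 + 0.07392 = 0.30004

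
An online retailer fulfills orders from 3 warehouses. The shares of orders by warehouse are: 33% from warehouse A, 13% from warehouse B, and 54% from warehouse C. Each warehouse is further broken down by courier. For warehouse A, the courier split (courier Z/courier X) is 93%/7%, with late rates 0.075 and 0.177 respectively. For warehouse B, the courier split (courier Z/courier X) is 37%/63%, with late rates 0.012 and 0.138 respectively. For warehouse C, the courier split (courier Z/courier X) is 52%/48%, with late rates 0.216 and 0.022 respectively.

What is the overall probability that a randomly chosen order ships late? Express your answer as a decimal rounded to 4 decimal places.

0.1053

P(L|A) = 0.93·0.075 + 0.07·0.177 = 0.06975 + 0.01239 = 0.08214
P(L|B) = 0.37·0.012 + 0.63·0.138 = 0.00444 + 0.08694 = 0.09138
P(L|C) = 0.52·0.216 + 0.48·0.022 = 0.11232 + 0.01056 = 0.12288
By total probability over the outer partition,
P(L) = 0.33·0.08214 + 0.13·0.09138 + 0.54·0.12288
      = 0.0271062 + 0.0118794 + 0.0663552 = 0.1053408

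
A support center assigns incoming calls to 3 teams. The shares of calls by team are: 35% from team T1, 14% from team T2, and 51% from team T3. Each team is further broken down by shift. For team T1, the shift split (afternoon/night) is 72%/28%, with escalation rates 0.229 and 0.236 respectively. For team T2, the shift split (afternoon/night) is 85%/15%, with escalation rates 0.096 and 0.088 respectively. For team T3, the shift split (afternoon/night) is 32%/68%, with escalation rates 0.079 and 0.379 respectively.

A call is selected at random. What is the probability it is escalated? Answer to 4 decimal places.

0.2384

P(E|T1) = 0.72·0.229 + 0.28·0.236 = 0.16488 + 0.06608 = 0.23096
P(E|T2) = 0.85·0.096 + 0.15·0.088 = 0.0816 + 0.0132 = 0.0948
P(E|T3) = 0.32·0.079 + 0.68·0.379 = 0.02528 + 0.25772 = 0.283
By total probability over the outer partition,
P(E) = 0.35·0.23096 + 0.14·0.0948 + 0.51·0.283
      = 0.080836 + 0.013272 + 0.14433 = 0.238438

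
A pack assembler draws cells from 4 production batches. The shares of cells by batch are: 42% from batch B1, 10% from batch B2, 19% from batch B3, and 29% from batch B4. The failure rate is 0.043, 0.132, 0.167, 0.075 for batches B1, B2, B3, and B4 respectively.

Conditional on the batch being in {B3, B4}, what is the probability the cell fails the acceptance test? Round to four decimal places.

P(F|S) ≈ 0.1114

Let S = {B3, B4}.
P(S) = 0.19 + 0.29 = 0.48.
P(F ∩ S) = 0.167·0.19 + 0.075·0.29 = 0.03173 + 0.02175 = 0.05348.
P(F | S) = 0.05348 / 0.48 = 0.111417…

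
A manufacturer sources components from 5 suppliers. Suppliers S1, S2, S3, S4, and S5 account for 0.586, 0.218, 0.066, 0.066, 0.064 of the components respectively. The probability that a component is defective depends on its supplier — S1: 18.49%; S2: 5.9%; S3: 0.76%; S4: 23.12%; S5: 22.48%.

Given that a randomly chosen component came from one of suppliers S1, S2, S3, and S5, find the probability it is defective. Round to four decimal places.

Let S = {S1, S2, S3, S5}.
P(S) = 0.586 + 0.218 + 0.066 + 0.064 = 0.934.
P(D ∩ S) = 0.1849·0.586 + 0.059·0.218 + 0.0076·0.066 + 0.2248·0.064 = 0.1083514 + 0.012862 + 0.0005016 + 0.0143872 = 0.1361022.
P(D | S) = 0.1361022 / 0.934 = 0.145720…

0.1457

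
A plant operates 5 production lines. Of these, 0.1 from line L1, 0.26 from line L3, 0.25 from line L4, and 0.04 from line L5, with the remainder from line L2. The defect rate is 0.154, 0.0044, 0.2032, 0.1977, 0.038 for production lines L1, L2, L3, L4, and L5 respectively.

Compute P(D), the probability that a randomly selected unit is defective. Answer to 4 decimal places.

P(L2) = 1 − (0.1 + 0.26 + 0.25 + 0.04) = 0.35.
P(D) = P(D|L1)·P(L1) + P(D|L2)·P(L2) + P(D|L3)·P(L3) + P(D|L4)·P(L4) + P(D|L5)·P(L5)
      = 0.154·0.1 + 0.0044·0.35 + 0.2032·0.26 + 0.1977·0.25 + 0.038·0.04
      = 0.0154 + 0.00154 + 0.052832 + 0.049425 + 0.00152 = 0.120717

0.1207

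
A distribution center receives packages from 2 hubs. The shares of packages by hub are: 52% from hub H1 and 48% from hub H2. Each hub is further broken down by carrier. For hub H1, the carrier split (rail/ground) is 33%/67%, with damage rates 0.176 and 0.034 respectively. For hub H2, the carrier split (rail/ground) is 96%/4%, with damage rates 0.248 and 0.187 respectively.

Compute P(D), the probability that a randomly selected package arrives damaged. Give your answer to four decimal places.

P(D|H1) = 0.33·0.176 + 0.67·0.034 = 0.05808 + 0.02278 = 0.08086
P(D|H2) = 0.96·0.248 + 0.04·0.187 = 0.23808 + 0.00748 = 0.24556
Then overall,
P(D) = 0.52·0.08086 + 0.48·0.24556
      = 0.0420472 + 0.1178688 = 0.159916

P(D) ≈ 0.1599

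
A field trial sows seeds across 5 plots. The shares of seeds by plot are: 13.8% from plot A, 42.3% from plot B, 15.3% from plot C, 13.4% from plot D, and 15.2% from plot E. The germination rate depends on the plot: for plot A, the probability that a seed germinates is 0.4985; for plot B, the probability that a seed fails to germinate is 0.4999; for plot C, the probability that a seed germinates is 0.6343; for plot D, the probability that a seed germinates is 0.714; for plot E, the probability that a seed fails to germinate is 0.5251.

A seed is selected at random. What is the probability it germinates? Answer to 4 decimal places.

0.5452

P(G|B) = 1 − 0.4999 = 0.5001.
P(G|E) = 1 − 0.5251 = 0.4749.
Summing over the partition,
P(G) = P(G|A)·P(A) + P(G|B)·P(B) + P(G|C)·P(C) + P(G|D)·P(D) + P(G|E)·P(E)
      = 0.4985·0.138 + 0.5001·0.423 + 0.6343·0.153 + 0.714·0.134 + 0.4749·0.152
      = 0.068793 + 0.2115423 + 0.0970479 + 0.095676 + 0.0721848 = 0.545244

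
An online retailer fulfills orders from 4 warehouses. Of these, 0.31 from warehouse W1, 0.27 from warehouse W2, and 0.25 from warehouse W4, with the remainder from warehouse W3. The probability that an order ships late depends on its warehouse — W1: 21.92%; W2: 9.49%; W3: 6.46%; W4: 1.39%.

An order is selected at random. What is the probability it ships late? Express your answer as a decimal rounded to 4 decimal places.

0.1080

P(W3) = 1 − (0.31 + 0.27 + 0.25) = 0.17.
P(L) = P(L|W1)·P(W1) + P(L|W2)·P(W2) + P(L|W3)·P(W3) + P(L|W4)·P(W4)
      = 0.2192·0.31 + 0.0949·0.27 + 0.0646·0.17 + 0.0139·0.25
      = 0.067952 + 0.025623 + 0.010982 + 0.003475 = 0.108032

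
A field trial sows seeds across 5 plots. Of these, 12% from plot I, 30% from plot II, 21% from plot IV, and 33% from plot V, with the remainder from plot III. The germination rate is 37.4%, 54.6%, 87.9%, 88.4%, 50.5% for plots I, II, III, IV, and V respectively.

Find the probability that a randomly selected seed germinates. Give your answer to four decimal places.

P(III) = 1 − (0.12 + 0.3 + 0.21 + 0.33) = 0.04.
Using total probability over the partition,
P(G) = P(G|I)·P(I) + P(G|II)·P(II) + P(G|III)·P(III) + P(G|IV)·P(IV) + P(G|V)·P(V)
      = 0.374·0.12 + 0.546·0.3 + 0.879·0.04 + 0.884·0.21 + 0.505·0.33
      = 0.04488 + 0.1638 + 0.03516 + 0.18564 + 0.16665 = 0.59613

0.5961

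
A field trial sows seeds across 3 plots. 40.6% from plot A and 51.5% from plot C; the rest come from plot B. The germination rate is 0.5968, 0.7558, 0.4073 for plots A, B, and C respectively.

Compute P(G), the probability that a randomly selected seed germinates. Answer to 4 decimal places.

0.5118

P(B) = 1 − (0.406 + 0.515) = 0.079.
P(G) = P(G|A)·P(A) + P(G|B)·P(B) + P(G|C)·P(C)
      = 0.5968·0.406 + 0.7558·0.079 + 0.4073·0.515
      = 0.2423008 + 0.0597082 + 0.2097595 = 0.5117685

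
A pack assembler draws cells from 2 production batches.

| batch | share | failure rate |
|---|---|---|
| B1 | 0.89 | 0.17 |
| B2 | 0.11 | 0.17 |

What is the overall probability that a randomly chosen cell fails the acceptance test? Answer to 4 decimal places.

P(F) = P(F|B1)·P(B1) + P(F|B2)·P(B2)
      = 0.17·0.89 + 0.17·0.11
      = 0.1513 + 0.0187 = 0.17

P(F) ≈ 0.1700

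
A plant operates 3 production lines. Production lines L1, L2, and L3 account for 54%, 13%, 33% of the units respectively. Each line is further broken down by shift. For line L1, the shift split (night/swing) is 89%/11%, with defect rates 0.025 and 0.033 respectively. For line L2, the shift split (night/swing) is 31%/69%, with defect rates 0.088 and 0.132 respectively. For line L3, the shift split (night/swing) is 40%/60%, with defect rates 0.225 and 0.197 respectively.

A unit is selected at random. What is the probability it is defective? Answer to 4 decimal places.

P(D|L1) = 0.89·0.025 + 0.11·0.033 = 0.02225 + 0.00363 = 0.02588
P(D|L2) = 0.31·0.088 + 0.69·0.132 = 0.02728 + 0.09108 = 0.11836
P(D|L3) = 0.4·0.225 + 0.6·0.197 = 0.09 + 0.1182 = 0.2082
Then overall,
P(D) = 0.54·0.02588 + 0.13·0.11836 + 0.33·0.2082
      = 0.0139752 + 0.0153868 + 0.068706 = 0.098068

P(D) ≈ 0.0981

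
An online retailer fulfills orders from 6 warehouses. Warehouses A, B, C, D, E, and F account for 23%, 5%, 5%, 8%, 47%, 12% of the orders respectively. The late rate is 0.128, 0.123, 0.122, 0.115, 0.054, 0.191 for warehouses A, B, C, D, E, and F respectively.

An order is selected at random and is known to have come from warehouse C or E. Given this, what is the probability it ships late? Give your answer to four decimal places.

Let S = {C, E}.
P(S) = 0.05 + 0.47 = 0.52.
P(L ∩ S) = 0.122·0.05 + 0.054·0.47 = 0.0061 + 0.02538 = 0.03148.
P(L | S) = 0.03148 / 0.52 = 0.060538…

P(L|S) ≈ 0.0605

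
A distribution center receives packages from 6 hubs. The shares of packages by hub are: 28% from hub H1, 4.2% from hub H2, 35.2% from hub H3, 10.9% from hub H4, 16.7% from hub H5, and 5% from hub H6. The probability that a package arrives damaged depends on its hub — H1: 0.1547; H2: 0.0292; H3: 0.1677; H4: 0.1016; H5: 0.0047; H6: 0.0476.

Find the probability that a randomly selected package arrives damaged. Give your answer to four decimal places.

P(D) = P(D|H1)·P(H1) + P(D|H2)·P(H2) + P(D|H3)·P(H3) + P(D|H4)·P(H4) + P(D|H5)·P(H5) + P(D|H6)·P(H6)
      = 0.1547·0.28 + 0.0292·0.042 + 0.1677·0.352 + 0.1016·0.109 + 0.0047·0.167 + 0.0476·0.05
      = 0.043316 + 0.0012264 + 0.0590304 + 0.0110744 + 0.0007849 + 0.00238 = 0.1178121

0.1178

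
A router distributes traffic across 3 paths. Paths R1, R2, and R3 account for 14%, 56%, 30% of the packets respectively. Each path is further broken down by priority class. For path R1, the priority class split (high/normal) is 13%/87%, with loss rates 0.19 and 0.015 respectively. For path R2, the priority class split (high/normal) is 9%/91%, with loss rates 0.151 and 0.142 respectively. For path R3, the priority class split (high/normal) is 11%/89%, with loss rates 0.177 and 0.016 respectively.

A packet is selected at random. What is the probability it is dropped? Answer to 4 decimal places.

P(L|R1) = 0.13·0.19 + 0.87·0.015 = 0.0247 + 0.01305 = 0.03775
P(L|R2) = 0.09·0.151 + 0.91·0.142 = 0.01359 + 0.12922 = 0.14281
P(L|R3) = 0.11·0.177 + 0.89·0.016 = 0.01947 + 0.01424 = 0.03371
By total probability over the outer partition,
P(L) = 0.14·0.03775 + 0.56·0.14281 + 0.3·0.03371
      = 0.005285 + 0.0799736 + 0.010113 = 0.0953716

0.0954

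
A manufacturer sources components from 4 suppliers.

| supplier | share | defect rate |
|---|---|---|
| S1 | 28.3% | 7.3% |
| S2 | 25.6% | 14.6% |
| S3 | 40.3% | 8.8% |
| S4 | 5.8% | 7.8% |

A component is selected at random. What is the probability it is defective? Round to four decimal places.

0.0980

P(D) = P(D|S1)·P(S1) + P(D|S2)·P(S2) + P(D|S3)·P(S3) + P(D|S4)·P(S4)
      = 0.073·0.283 + 0.146·0.256 + 0.088·0.403 + 0.078·0.058
      = 0.020659 + 0.037376 + 0.035464 + 0.004524 = 0.098023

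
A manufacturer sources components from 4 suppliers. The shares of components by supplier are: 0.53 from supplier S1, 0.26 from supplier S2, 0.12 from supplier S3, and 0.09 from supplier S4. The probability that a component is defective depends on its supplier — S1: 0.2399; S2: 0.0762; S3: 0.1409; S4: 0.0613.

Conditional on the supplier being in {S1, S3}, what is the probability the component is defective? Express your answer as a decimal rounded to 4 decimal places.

P(D|S) ≈ 0.2216

Let S = {S1, S3}.
P(S) = 0.53 + 0.12 = 0.65.
P(D ∩ S) = 0.2399·0.53 + 0.1409·0.12 = 0.127147 + 0.016908 = 0.144055.
P(D | S) = 0.144055 / 0.65 = 0.221623…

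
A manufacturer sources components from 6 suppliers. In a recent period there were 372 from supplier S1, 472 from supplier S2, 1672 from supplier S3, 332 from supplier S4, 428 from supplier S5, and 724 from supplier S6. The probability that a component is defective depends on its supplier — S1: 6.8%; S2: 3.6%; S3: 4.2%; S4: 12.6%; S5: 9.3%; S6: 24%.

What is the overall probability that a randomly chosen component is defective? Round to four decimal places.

Total: 372 + 472 + 1672 + 332 + 428 + 724 = 4000.
P(S1) = 372/4000 = 0.093. P(S2) = 472/4000 = 0.118. P(S3) = 1672/4000 = 0.418. P(S4) = 332/4000 = 0.083. P(S5) = 428/4000 = 0.107. P(S6) = 724/4000 = 0.181.
P(D) = P(D|S1)·P(S1) + P(D|S2)·P(S2) + P(D|S3)·P(S3) + P(D|S4)·P(S4) + P(D|S5)·P(S5) + P(D|S6)·P(S6)
      = 0.068·0.093 + 0.036·0.118 + 0.042·0.418 + 0.126·0.083 + 0.093·0.107 + 0.24·0.181
      = 0.006324 + 0.004248 + 0.017556 + 0.010458 + 0.009951 + 0.04344 = 0.091977

0.0920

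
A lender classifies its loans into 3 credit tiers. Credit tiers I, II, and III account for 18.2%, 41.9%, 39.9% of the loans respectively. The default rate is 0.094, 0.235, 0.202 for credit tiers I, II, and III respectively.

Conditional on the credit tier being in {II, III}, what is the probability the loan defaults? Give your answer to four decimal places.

P(D|S) ≈ 0.2189

Let S = {II, III}.
P(S) = 0.419 + 0.399 = 0.818.
P(D ∩ S) = 0.235·0.419 + 0.202·0.399 = 0.098465 + 0.080598 = 0.179063.
P(D | S) = 0.179063 / 0.818 = 0.218903…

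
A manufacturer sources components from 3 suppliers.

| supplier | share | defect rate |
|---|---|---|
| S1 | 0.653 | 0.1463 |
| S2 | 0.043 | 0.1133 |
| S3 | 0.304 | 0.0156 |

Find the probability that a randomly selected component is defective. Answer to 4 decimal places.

P(D) = P(D|S1)·P(S1) + P(D|S2)·P(S2) + P(D|S3)·P(S3)
      = 0.1463·0.653 + 0.1133·0.043 + 0.0156·0.304
      = 0.0955339 + 0.0048719 + 0.0047424 = 0.1051482

0.1051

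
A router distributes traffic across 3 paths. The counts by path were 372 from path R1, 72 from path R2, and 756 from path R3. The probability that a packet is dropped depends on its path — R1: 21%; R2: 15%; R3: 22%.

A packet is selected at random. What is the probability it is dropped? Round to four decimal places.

0.2127

Total: 372 + 72 + 756 = 1200.
P(R1) = 372/1200 = 0.31. P(R2) = 72/1200 = 0.06. P(R3) = 756/1200 = 0.63.
Using total probability over the partition,
P(L) = P(L|R1)·P(R1) + P(L|R2)·P(R2) + P(L|R3)·P(R3)
      = 0.21·0.31 + 0.15·0.06 + 0.22·0.63
      = 0.0651 + 0.009 + 0.1386 = 0.2127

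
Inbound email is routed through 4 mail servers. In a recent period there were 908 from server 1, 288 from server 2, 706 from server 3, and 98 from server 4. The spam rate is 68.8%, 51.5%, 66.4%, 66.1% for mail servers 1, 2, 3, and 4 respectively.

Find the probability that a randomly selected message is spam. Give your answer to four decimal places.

P(S) ≈ 0.6533

Total: 908 + 288 + 706 + 98 = 2000.
P(1) = 908/2000 = 0.454. P(2) = 288/2000 = 0.144. P(3) = 706/2000 = 0.353. P(4) = 98/2000 = 0.049.
Summing over the partition,
P(S) = P(S|1)·P(1) + P(S|2)·P(2) + P(S|3)·P(3) + P(S|4)·P(4)
      = 0.688·0.454 + 0.515·0.144 + 0.664·0.353 + 0.661·0.049
      = 0.312352 + 0.07416 + 0.234392 + 0.032389 = 0.653293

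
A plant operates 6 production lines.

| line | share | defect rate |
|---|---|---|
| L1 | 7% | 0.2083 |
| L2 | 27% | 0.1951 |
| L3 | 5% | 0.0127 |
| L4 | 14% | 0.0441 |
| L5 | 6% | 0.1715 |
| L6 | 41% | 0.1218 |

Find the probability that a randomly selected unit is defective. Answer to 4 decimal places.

By the law of total probability,
P(D) = P(D|L1)·P(L1) + P(D|L2)·P(L2) + P(D|L3)·P(L3) + P(D|L4)·P(L4) + P(D|L5)·P(L5) + P(D|L6)·P(L6)
      = 0.2083·0.07 + 0.1951·0.27 + 0.0127·0.05 + 0.0441·0.14 + 0.1715·0.06 + 0.1218·0.41
      = 0.014581 + 0.052677 + 0.000635 + 0.006174 + 0.01029 + 0.049938 = 0.134295

0.1343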